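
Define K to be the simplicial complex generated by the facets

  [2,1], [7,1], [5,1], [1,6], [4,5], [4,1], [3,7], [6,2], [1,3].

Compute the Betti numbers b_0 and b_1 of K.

Order the vertices as 1 < 2 < 3 < 4 < 5 < 6 < 7. Listing each simplex with vertices in this order, K has dimension 1 with simplices:

  0-simplices (7): [1], [2], [3], [4], [5], [6], [7]
  1-simplices (9): [1,2], [1,3], [1,4], [1,5], [1,6], [1,7], [2,6], [3,7], [4,5]

Hence C_0 ≅ Z^7, C_1 ≅ Z^9.

∂_1: C_1 → C_0 sends each edge [p,q] (with p < q) to q − p. For instance
  ∂[1,3] = [3] − [1].
As a 7×9 matrix over Z this has rank 6, with invariant factors (1,1,1,1,1,1).

Reading off H_k = ker ∂_k / im ∂_{k+1}:

  H_0: rank C_0 − rank ∂_1 = 7 − 6 = 1, and the invariant factors of ∂_1 are all 1, so H_0 ≅ Z.
  H_1: rank ker ∂_1 − rank ∂_2 = (9 − 6) − 0 = 3, and there is no ∂_2, so H_1 ≅ Z^3.

Hence the Betti numbers are b_0 = 1, b_1 = 3.

b_0 = 1, b_1 = 3.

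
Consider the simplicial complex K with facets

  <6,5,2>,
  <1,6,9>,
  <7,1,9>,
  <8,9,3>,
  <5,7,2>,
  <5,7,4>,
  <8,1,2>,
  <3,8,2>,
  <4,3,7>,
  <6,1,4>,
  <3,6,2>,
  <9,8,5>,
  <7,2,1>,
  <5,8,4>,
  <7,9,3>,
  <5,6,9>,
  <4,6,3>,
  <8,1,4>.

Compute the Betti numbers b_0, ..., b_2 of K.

We work with the vertex ordering 1 < 2 < 3 < 4 < 5 < 6 < 7 < 8 < 9. The simplices of K, each written with vertices in increasing order, are:

  0-simplices (9): [1], [2], [3], [4], [5], [6], [7], [8], [9]
  1-simplices (27): (27 of them)
  2-simplices (18): [1,2,7], [1,2,8], [1,4,6], [1,4,8], [1,6,9], [1,7,9], [2,3,6], [2,3,8], [2,5,6], [2,5,7], [3,4,6], [3,4,7], [3,7,9], [3,8,9], [4,5,7], [4,5,8], [5,6,9], [5,8,9]

Hence C_0 ≅ Z^9, C_1 ≅ Z^27, C_2 ≅ Z^18.

Boundary ∂_1: C_1 → C_0 sends each edge [p,q] (with p < q) to q − p. For instance
  ∂[3,9] = [9] − [3].
As a 9×27 matrix over Z this has rank 8, with invariant factors (1,1,1,1,1,1,1,1).

Boundary ∂_2: C_2 → C_1 sends each 2-simplex [p,q,r] to [q,r] − [p,r] + [p,q]. For instance
  ∂[2,3,6] = [3,6] − [2,6] + [2,3],
  ∂[1,2,7] = [2,7] − [1,7] + [1,2].
The resulting 27×18 matrix has rank 17, and its Smith normal form has invariant factors (1,1,1,1,1,1,1,1,1,1,1,1,1,1,1,1,1).

Reading off H_k = ker ∂_k / im ∂_{k+1}:

  H_0: rank C_0 − rank ∂_1 = 9 − 8 = 1, and the invariant factors of ∂_1 are all 1, so H_0 = Z.
  H_1: rank ker ∂_1 − rank ∂_2 = (27 − 8) − 17 = 2, and the invariant factors of ∂_2 are all 1, so H_1 = Z^2.
  H_2: rank ker ∂_2 − rank ∂_3 = (18 − 17) − 0 = 1, and there is no ∂_3, so H_2 = Z.

(K is a triangulation of the torus T^2.)

Hence the Betti numbers are b_0 = 1, b_1 = 2, b_2 = 1.

b_0 = 1, b_1 = 2, b_2 = 1.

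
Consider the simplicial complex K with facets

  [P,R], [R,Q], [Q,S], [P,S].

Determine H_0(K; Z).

K has 4 vertices, 4 edges.
rank ∂_0 = 0, rank ∂_1 = 3 ⇒ b_0 = 4 − 0 − 3 = 1; all invariant factors of ∂_1 are 1 so no torsion. So H_0 = Z.

H_0 ≅ Z.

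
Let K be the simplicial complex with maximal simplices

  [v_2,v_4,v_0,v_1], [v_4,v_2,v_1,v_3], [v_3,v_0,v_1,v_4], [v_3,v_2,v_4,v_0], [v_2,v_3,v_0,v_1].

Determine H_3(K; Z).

H_3 ≅ Z.

K has 5 vertices, 10 edges, 10 triangles, 5 3-simplices.
rank ∂_3 = 4, rank ∂_4 = 0 ⇒ b_3 = 5 − 4 − 0 = 1. So H_3 ≅ Z.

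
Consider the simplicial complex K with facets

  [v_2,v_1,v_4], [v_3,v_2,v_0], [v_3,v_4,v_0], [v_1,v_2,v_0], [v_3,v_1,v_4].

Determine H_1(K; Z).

H_1 ≅ Z.

Take the total order v_0 < v_1 < v_2 < v_3 < v_4 on the vertex set. Then K (dimension 2) consists of the simplices:

  0-simplices (5): [v_0], [v_1], [v_2], [v_3], [v_4]
  1-simplices (10): [v_0,v_1], [v_0,v_2], [v_0,v_3], [v_0,v_4], [v_1,v_2], [v_1,v_3], [v_1,v_4], [v_2,v_3], [v_2,v_4], [v_3,v_4]
  2-simplices (5): [v_0,v_1,v_2], [v_0,v_2,v_3], [v_0,v_3,v_4], [v_1,v_2,v_4], [v_1,v_3,v_4]

Hence C_0 ≅ Z^5, C_1 ≅ Z^10, C_2 ≅ Z^5.

∂_1: C_1 → C_0 maps an edge to its endpoints' difference, ∂[p,q] = q − p.
The 5×10 boundary matrix has rank 4 and Smith normal form diag(1,1,1,1).

Boundary ∂_2: C_2 → C_1 maps a triangle to the signed sum of its edges. For instance
  ∂[v_1,v_2,v_4] = [v_2,v_4] − [v_1,v_4] + [v_1,v_2],
  ∂[v_1,v_3,v_4] = [v_3,v_4] − [v_1,v_4] + [v_1,v_3].
As a 10×5 matrix over Z this has rank 5, with invariant factors (1,1,1,1,1).

Now H_k = ker ∂_k / im ∂_{k+1}, so:

  H_1: rank ker ∂_1 − rank ∂_2 = (10 − 4) − 5 = 1, and the invariant factors of ∂_2 are all 1, so H_1 ≅ Z.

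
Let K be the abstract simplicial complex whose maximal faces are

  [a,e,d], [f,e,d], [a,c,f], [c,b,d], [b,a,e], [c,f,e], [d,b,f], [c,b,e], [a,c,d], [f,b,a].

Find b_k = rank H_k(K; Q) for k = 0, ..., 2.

Take the total order a < b < c < d < e < f on the vertex set. Then K (dimension 2) consists of the simplices:

  0-simplices (6): a, b, c, d, e, f
  1-simplices (15): ab, ac, ad, ae, af, bc, bd, be, bf, cd, ce, cf, de, df, ef
  2-simplices (10): abe, abf, acd, acf, ade, bcd, bce, bdf, cef, def

giving chain groups C_0 ≅ Z^6, C_1 ≅ Z^15, C_2 ≅ Z^10.

Boundary ∂_1: C_1 → C_0 maps an edge to its endpoints' difference, ∂[p,q] = q − p. For instance
  ∂bd = d − b.
The 6×15 boundary matrix has rank 5 and Smith normal form diag(1,1,1,1,1).

The boundary map ∂_2: C_2 → C_1 acts by ∂[p,q,r] = [q,r] − [p,r] + [p,q]. For instance
  ∂acf = cf − af + ac,
  ∂def = ef − df + de.
The resulting 15×10 matrix has rank 10, and its Smith normal form has invariant factors (1,1,1,1,1,1,1,1,1,2).

Now H_k = ker ∂_k / im ∂_{k+1}, so:

  H_0: rank C_0 − rank ∂_1 = 6 − 5 = 1, and the invariant factors of ∂_1 are all 1, so H_0 = Z.
  H_1: rank ker ∂_1 − rank ∂_2 = (15 − 5) − 10 = 0, and ∂_2 has invariant factor 2 > 1, so H_1 = Z/2.
  H_2: rank ker ∂_2 − rank ∂_3 = (10 − 10) − 0 = 0, and there is no ∂_3, so H_2 = 0.

Hence the Betti numbers are b_0 = 1, b_1 = 0, b_2 = 0.

b_0 = 1, b_1 = 0, b_2 = 0.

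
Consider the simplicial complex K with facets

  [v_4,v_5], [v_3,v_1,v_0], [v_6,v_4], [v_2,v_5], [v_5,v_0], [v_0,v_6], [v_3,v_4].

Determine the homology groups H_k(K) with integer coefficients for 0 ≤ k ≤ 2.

H_0 ≅ Z,  H_1 ≅ Z^2,  H_2 = 0.

We work with the vertex ordering v_0 < v_1 < v_2 < v_3 < v_4 < v_5 < v_6. The simplices of K, each written with vertices in increasing order, are:

  0-simplices (7): [v_0], [v_1], [v_2], [v_3], [v_4], [v_5], [v_6]
  1-simplices (9): [v_0,v_1], [v_0,v_3], [v_0,v_5], [v_0,v_6], [v_1,v_3], [v_2,v_5], [v_3,v_4], [v_4,v_5], [v_4,v_6]
  2-simplices (1): [v_0,v_1,v_3]

so the chain groups are C_0 ≅ Z^7, C_1 ≅ Z^9, C_2 ≅ Z^1.

∂_1: C_1 → C_0 maps an edge to its endpoints' difference, ∂[p,q] = q − p.
As a 7×9 matrix over Z this has rank 6, with invariant factors (1,1,1,1,1,1).

Boundary ∂_2: C_2 → C_1 acts by ∂[p,q,r] = [q,r] − [p,r] + [p,q]. For instance
  ∂[v_0,v_1,v_3] = [v_1,v_3] − [v_0,v_3] + [v_0,v_1].
This gives a 9×1 integer matrix of rank 1; reducing to Smith normal form yields diagonal entries (1).

Reading off H_k = ker ∂_k / im ∂_{k+1}:

  H_0: rank C_0 − rank ∂_1 = 7 − 6 = 1, and the invariant factors of ∂_1 are all 1, so H_0 = Z.
  H_1: rank ker ∂_1 − rank ∂_2 = (9 − 6) − 1 = 2, and the invariant factors of ∂_2 are all 1, so H_1 = Z^2.
  H_2: rank ker ∂_2 − rank ∂_3 = (1 − 1) − 0 = 0, and there is no ∂_3, so H_2 = 0.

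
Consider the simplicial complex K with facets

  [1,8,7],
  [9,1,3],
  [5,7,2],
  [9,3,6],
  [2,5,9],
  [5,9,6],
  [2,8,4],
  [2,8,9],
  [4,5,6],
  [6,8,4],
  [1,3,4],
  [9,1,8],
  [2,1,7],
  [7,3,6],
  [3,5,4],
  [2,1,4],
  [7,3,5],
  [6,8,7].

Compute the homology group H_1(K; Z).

H_1 ≅ Z ⊕ Z_2.

Order the vertices as 1 < 2 < 3 < 4 < 5 < 6 < 7 < 8 < 9. Listing each simplex with vertices in this order, K has dimension 2 with simplices:

  0-simplices (9): [1], [2], [3], [4], [5], [6], [7], [8], [9]
  1-simplices (27): (27 of them)
  2-simplices (18): [1,2,4], [1,2,7], [1,3,4], [1,3,9], [1,7,8], [1,8,9], [2,4,8], [2,5,7], [2,5,9], [2,8,9], [3,4,5], [3,5,7], [3,6,7], [3,6,9], [4,5,6], [4,6,8], [5,6,9], [6,7,8]

so the chain groups are C_0 ≅ Z^9, C_1 ≅ Z^27, C_2 ≅ Z^18.

∂_1: C_1 → C_0 is given by ∂[p,q] = [q] − [p]. For instance
  ∂[4,5] = [5] − [4].
The resulting 9×27 matrix has rank 8, and its Smith normal form has invariant factors (1,1,1,1,1,1,1,1).

Boundary ∂_2: C_2 → C_1 maps a triangle to the signed sum of its edges. For instance
  ∂[1,3,9] = [3,9] − [1,9] + [1,3],
  ∂[2,5,9] = [5,9] − [2,9] + [2,5].
The resulting 27×18 matrix has rank 18, and its Smith normal form has invariant factors (1,1,1,1,1,1,1,1,1,1,1,1,1,1,1,1,1,2).

From H_k ≅ ker(∂_k) / im(∂_{k+1}) we obtain:

  H_1: rank ker ∂_1 − rank ∂_2 = (27 − 8) − 18 = 1, and ∂_2 has invariant factor 2 > 1, so H_1 ≅ Z ⊕ Z_2.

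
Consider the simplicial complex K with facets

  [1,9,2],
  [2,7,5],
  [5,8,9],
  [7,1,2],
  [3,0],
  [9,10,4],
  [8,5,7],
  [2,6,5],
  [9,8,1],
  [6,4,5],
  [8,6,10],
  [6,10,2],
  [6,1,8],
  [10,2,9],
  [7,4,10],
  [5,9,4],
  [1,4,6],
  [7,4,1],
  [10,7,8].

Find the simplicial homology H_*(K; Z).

H_0 ≅ Z^2,  H_1 ≅ Z^2,  H_2 ≅ Z.

Fix the vertex order 0 < 1 < 2 < 3 < 4 < 5 < 6 < 7 < 8 < 9 < 10 and write every simplex with vertices in increasing order. Then dim K = 2 and the simplices of K are:

  0-simplices (11): [0], [1], [2], [3], [4], [5], [6], [7], [8], [9], [10]
  1-simplices (28): (28 of them)
  2-simplices (18): (18 of them)

giving chain groups C_0 ≅ Z^11, C_1 ≅ Z^28, C_2 ≅ Z^18.

∂_1: C_1 → C_0 sends each edge [p,q] (with p < q) to q − p.
The 11×28 boundary matrix has rank 9 and Smith normal form diag(1,1,1,1,1,1,1,1,1).

∂_2: C_2 → C_1 maps a triangle to the signed sum of its edges. For instance
  ∂[4,5,9] = [5,9] − [4,9] + [4,5],
  ∂[2,5,7] = [5,7] − [2,7] + [2,5].
The 28×18 boundary matrix has rank 17 and Smith normal form diag(1,1,1,1,1,1,1,1,1,1,1,1,1,1,1,1,1).

Reading off H_k = ker ∂_k / im ∂_{k+1}:

  H_0: rank C_0 − rank ∂_1 = 11 − 9 = 2, and the invariant factors of ∂_1 are all 1, so H_0 ≅ Z^2.
  H_1: rank ker ∂_1 − rank ∂_2 = (28 − 9) − 17 = 2, and the invariant factors of ∂_2 are all 1, so H_1 ≅ Z^2.
  H_2: rank ker ∂_2 − rank ∂_3 = (18 − 17) − 0 = 1, and there is no ∂_3, so H_2 ≅ Z.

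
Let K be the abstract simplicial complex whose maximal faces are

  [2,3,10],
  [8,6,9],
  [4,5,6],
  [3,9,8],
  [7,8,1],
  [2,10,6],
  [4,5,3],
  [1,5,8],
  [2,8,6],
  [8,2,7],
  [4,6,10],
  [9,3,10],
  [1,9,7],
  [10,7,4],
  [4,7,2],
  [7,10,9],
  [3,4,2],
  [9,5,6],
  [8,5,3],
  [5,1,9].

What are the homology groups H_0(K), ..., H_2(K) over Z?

K has 10 vertices, 30 edges, 20 triangles.
rank ∂_0 = 0, rank ∂_1 = 9 ⇒ b_0 = 10 − 0 − 9 = 1; all invariant factors of ∂_1 are 1 so no torsion. So H_0 ≅ Z.
rank ∂_1 = 9, rank ∂_2 = 20 ⇒ b_1 = 30 − 9 − 20 = 1; ∂_2 has invariant factor(s) [2] giving torsion. So H_1 ≅ Z ⊕ Z/2Z.
rank ∂_2 = 20, rank ∂_3 = 0 ⇒ b_2 = 20 − 20 − 0 = 0. So H_2 ≅ 0.

H_0 = Z,  H_1 = Z ⊕ Z/2Z,  H_2 = 0.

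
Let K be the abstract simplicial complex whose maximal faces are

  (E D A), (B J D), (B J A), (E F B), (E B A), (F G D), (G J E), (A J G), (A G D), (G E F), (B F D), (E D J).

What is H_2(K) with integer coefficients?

H_2 ≅ 0.

Order the vertices as A < B < D < E < F < G < J. Listing each simplex with vertices in this order, K has dimension 2 with simplices:

  0-simplices (7): A, B, D, E, F, G, J
  1-simplices (18): AB, AD, AE, AG, AJ, BD, BE, BF, BJ, DE, DF, DG, DJ, EF, EG, EJ, FG, GJ
  2-simplices (12): ABE, ABJ, ADE, ADG, AGJ, BDF, BDJ, BEF, DEJ, DFG, EFG, EGJ

Hence C_0 ≅ Z^7, C_1 ≅ Z^18, C_2 ≅ Z^12.

Boundary ∂_1: C_1 → C_0 is given by ∂[p,q] = [q] − [p].
As a 7×18 matrix over Z this has rank 6, with invariant factors (1,1,1,1,1,1).

∂_2: C_2 → C_1 maps a triangle to the signed sum of its edges. For instance
  ∂BEF = EF − BF + BE,
  ∂ADG = DG − AG + AD.
As a 18×12 matrix over Z this has rank 12, with invariant factors (1,1,1,1,1,1,1,1,1,1,1,2).

Now H_k = ker ∂_k / im ∂_{k+1}, so:

  H_2: rank ker ∂_2 − rank ∂_3 = (12 − 12) − 0 = 0, and there is no ∂_3, so H_2 = 0.

(K is a triangulation of the real projective plane RP^2.)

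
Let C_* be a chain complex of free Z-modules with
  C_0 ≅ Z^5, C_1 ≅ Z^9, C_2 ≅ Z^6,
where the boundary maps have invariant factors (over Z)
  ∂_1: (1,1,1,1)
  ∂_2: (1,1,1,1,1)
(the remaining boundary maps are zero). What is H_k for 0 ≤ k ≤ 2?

H_0: b_0 = 5 − 0 − 4 = 1; torsion from ∂_1 factors > 1: none. So H_0 = Z.
H_1: b_1 = 9 − 4 − 5 = 0; torsion from ∂_2 factors > 1: none. So H_1 = 0.
H_2: b_2 = 6 − 5 − 0 = 1; torsion from ∂_3 factors > 1: none. So H_2 = Z.

H_0 = Z,  H_1 = 0,  H_2 = Z.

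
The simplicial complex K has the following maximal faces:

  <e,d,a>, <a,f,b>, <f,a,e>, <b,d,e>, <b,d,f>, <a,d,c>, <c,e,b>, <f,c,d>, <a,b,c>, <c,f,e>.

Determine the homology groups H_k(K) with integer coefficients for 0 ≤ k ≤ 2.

H_0 = Z,  H_1 = Z_2,  H_2 = 0.

Order the vertices as a < b < c < d < e < f. Listing each simplex with vertices in this order, K has dimension 2 with simplices:

  0-simplices (6): a, b, c, d, e, f
  1-simplices (15): ab, ac, ad, ae, af, bc, bd, be, bf, cd, ce, cf, de, df, ef
  2-simplices (10): abc, abf, acd, ade, aef, bce, bde, bdf, cdf, cef

Hence C_0 ≅ Z^6, C_1 ≅ Z^15, C_2 ≅ Z^10.

Boundary ∂_1: C_1 → C_0 is given by ∂[p,q] = [q] − [p]. For instance
  ∂ce = e − c.
The 6×15 boundary matrix has rank 5 and Smith normal form diag(1,1,1,1,1).

The boundary map ∂_2: C_2 → C_1 sends each 2-simplex [p,q,r] to [q,r] − [p,r] + [p,q]. For instance
  ∂acd = cd − ad + ac,
  ∂aef = ef − af + ae.
As a 15×10 matrix over Z this has rank 10, with invariant factors (1,1,1,1,1,1,1,1,1,2).

Now H_k = ker ∂_k / im ∂_{k+1}, so:

  H_0: rank C_0 − rank ∂_1 = 6 − 5 = 1, and the invariant factors of ∂_1 are all 1, so H_0 = Z.
  H_1: rank ker ∂_1 − rank ∂_2 = (15 − 5) − 10 = 0, and ∂_2 has invariant factor 2 > 1, so H_1 = Z_2.
  H_2: rank ker ∂_2 − rank ∂_3 = (10 − 10) − 0 = 0, and there is no ∂_3, so H_2 = 0.

(K is a triangulation of the real projective plane RP^2.)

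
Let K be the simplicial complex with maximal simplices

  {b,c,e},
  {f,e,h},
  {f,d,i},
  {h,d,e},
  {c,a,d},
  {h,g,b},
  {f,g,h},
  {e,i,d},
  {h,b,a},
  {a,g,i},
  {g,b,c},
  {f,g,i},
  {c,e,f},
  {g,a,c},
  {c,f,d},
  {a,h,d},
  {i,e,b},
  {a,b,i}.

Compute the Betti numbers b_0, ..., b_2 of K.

b_0 = 1, b_1 = 1, b_2 = 0.

Take the total order a < b < c < d < e < f < g < h < i on the vertex set. Then K (dimension 2) consists of the simplices:

  0-simplices (9): a, b, c, d, e, f, g, h, i
  1-simplices (27): ab, ac, ad, ag, ah, ai, bc, be, bg, bh, bi, cd, ce, cf, cg, de, df, dh, di, ef, eh, ei, fg, fh, fi, gh, gi
  2-simplices (18): abh, abi, acd, acg, adh, agi, bce, bcg, bei, bgh, cdf, cef, deh, dei, dfi, efh, fgh, fgi

so the chain groups are C_0 ≅ Z^9, C_1 ≅ Z^27, C_2 ≅ Z^18.

The boundary map ∂_1: C_1 → C_0 sends each edge [p,q] (with p < q) to q − p. For instance
  ∂ab = b − a.
The resulting 9×27 matrix has rank 8, and its Smith normal form has invariant factors (1,1,1,1,1,1,1,1).

Boundary ∂_2: C_2 → C_1 sends each 2-simplex [p,q,r] to [q,r] − [p,r] + [p,q]. For instance
  ∂bcg = cg − bg + bc,
  ∂deh = eh − dh + de.
This gives a 27×18 integer matrix of rank 18; reducing to Smith normal form yields diagonal entries (1,1,1,1,1,1,1,1,1,1,1,1,1,1,1,1,1,2).

Now H_k = ker ∂_k / im ∂_{k+1}, so:

  H_0: rank C_0 − rank ∂_1 = 9 − 8 = 1, and the invariant factors of ∂_1 are all 1, so H_0 ≅ Z.
  H_1: rank ker ∂_1 − rank ∂_2 = (27 − 8) − 18 = 1, and ∂_2 has invariant factor 2 > 1, so H_1 ≅ Z ⊕ Z/2.
  H_2: rank ker ∂_2 − rank ∂_3 = (18 − 18) − 0 = 0, and there is no ∂_3, so H_2 ≅ 0.

As a check, the Euler characteristic is 9 − 27 + 18 = 0, which agrees with 1 − 1 + 0 = 0.

Hence the Betti numbers are b_0 = 1, b_1 = 1, b_2 = 0.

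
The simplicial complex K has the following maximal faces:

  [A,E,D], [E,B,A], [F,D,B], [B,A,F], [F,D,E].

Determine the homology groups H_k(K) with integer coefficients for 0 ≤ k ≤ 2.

Take the total order A < B < D < E < F on the vertex set. Then K (dimension 2) consists of the simplices:

  0-simplices (5): A, B, D, E, F
  1-simplices (10): AB, AD, AE, AF, BD, BE, BF, DE, DF, EF
  2-simplices (5): ABE, ABF, ADE, BDF, DEF

giving chain groups C_0 ≅ Z^5, C_1 ≅ Z^10, C_2 ≅ Z^5.

∂_1: C_1 → C_0 is given by ∂[p,q] = [q] − [p]. For instance
  ∂BE = E − B.
As a 5×10 matrix over Z this has rank 4, with invariant factors (1,1,1,1).

∂_2: C_2 → C_1 sends each 2-simplex [p,q,r] to [q,r] − [p,r] + [p,q]. For instance
  ∂ABF = BF − AF + AB,
  ∂ADE = DE − AE + AD.
This gives a 10×5 integer matrix of rank 5; reducing to Smith normal form yields diagonal entries (1,1,1,1,1).

Computing H_k = (kernel of ∂_k) / (image of ∂_{k+1}):

  H_0: rank C_0 − rank ∂_1 = 5 − 4 = 1, and the invariant factors of ∂_1 are all 1, so H_0 ≅ Z.
  H_1: rank ker ∂_1 − rank ∂_2 = (10 − 4) − 5 = 1, and the invariant factors of ∂_2 are all 1, so H_1 ≅ Z.
  H_2: rank ker ∂_2 − rank ∂_3 = (5 − 5) − 0 = 0, and there is no ∂_3, so H_2 ≅ 0.

As a check, the Euler characteristic is 5 − 10 + 5 = 0, which agrees with 1 − 1 + 0 = 0.

H_0 ≅ Z,  H_1 ≅ Z,  H_2 = 0.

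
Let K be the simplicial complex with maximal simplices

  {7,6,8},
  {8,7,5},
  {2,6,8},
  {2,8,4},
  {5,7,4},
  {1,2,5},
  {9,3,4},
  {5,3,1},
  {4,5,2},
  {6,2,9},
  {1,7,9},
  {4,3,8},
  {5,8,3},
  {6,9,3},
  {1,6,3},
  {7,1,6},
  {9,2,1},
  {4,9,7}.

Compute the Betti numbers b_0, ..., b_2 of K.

b_0 = 1, b_1 = 1, b_2 = 0.

Fix the vertex order 1 < 2 < 3 < 4 < 5 < 6 < 7 < 8 < 9 and write every simplex with vertices in increasing order. Then dim K = 2 and the simplices of K are:

  0-simplices (9): [1], [2], [3], [4], [5], [6], [7], [8], [9]
  1-simplices (27): (27 of them)
  2-simplices (18): [1,2,5], [1,2,9], [1,3,5], [1,3,6], [1,6,7], [1,7,9], [2,4,5], [2,4,8], [2,6,8], [2,6,9], [3,4,8], [3,4,9], [3,5,8], [3,6,9], [4,5,7], [4,7,9], [5,7,8], [6,7,8]

so the chain groups are C_0 ≅ Z^9, C_1 ≅ Z^27, C_2 ≅ Z^18.

The boundary map ∂_1: C_1 → C_0 is given by ∂[p,q] = [q] − [p].
As a 9×27 matrix over Z this has rank 8, with invariant factors (1,1,1,1,1,1,1,1).

The boundary map ∂_2: C_2 → C_1 sends each 2-simplex [p,q,r] to [q,r] − [p,r] + [p,q]. For instance
  ∂[1,3,5] = [3,5] − [1,5] + [1,3],
  ∂[6,7,8] = [7,8] − [6,8] + [6,7].
The 27×18 boundary matrix has rank 18 and Smith normal form diag(1,1,1,1,1,1,1,1,1,1,1,1,1,1,1,1,1,2).

Computing H_k = (kernel of ∂_k) / (image of ∂_{k+1}):

  H_0: rank C_0 − rank ∂_1 = 9 − 8 = 1, and the invariant factors of ∂_1 are all 1, so H_0 ≅ Z.
  H_1: rank ker ∂_1 − rank ∂_2 = (27 − 8) − 18 = 1, and ∂_2 has invariant factor 2 > 1, so H_1 ≅ Z ⊕ Z/2.
  H_2: rank ker ∂_2 − rank ∂_3 = (18 − 18) − 0 = 0, and there is no ∂_3, so H_2 ≅ 0.

As a check, the Euler characteristic is 9 − 27 + 18 = 0, which agrees with 1 − 1 + 0 = 0.

Hence the Betti numbers are b_0 = 1, b_1 = 1, b_2 = 0.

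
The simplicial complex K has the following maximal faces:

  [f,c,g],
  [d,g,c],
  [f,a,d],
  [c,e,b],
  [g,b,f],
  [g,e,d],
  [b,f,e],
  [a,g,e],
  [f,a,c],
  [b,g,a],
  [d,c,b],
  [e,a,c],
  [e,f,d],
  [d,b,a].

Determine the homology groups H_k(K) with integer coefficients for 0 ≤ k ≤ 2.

H_0 = Z,  H_1 = Z^2,  H_2 = Z.

Take the total order a < b < c < d < e < f < g on the vertex set. Then K (dimension 2) consists of the simplices:

  0-simplices (7): a, b, c, d, e, f, g
  1-simplices (21): ab, ac, ad, ae, af, ag, bc, bd, be, bf, bg, cd, ce, cf, cg, de, df, dg, ef, eg, fg
  2-simplices (14): abd, abg, ace, acf, adf, aeg, bcd, bce, bef, bfg, cdg, cfg, def, deg

so the chain groups are C_0 ≅ Z^7, C_1 ≅ Z^21, C_2 ≅ Z^14.

Boundary ∂_1: C_1 → C_0 is given by ∂[p,q] = [q] − [p]. For instance
  ∂ae = e − a.
The 7×21 boundary matrix has rank 6 and Smith normal form diag(1,1,1,1,1,1).

The boundary map ∂_2: C_2 → C_1 acts by ∂[p,q,r] = [q,r] − [p,r] + [p,q]. For instance
  ∂ace = ce − ae + ac,
  ∂deg = eg − dg + de.
This gives a 21×14 integer matrix of rank 13; reducing to Smith normal form yields diagonal entries (1,1,1,1,1,1,1,1,1,1,1,1,1).

Computing H_k = (kernel of ∂_k) / (image of ∂_{k+1}):

  H_0: rank C_0 − rank ∂_1 = 7 − 6 = 1, and the invariant factors of ∂_1 are all 1, so H_0 = Z.
  H_1: rank ker ∂_1 − rank ∂_2 = (21 − 6) − 13 = 2, and the invariant factors of ∂_2 are all 1, so H_1 = Z^2.
  H_2: rank ker ∂_2 − rank ∂_3 = (14 − 13) − 0 = 1, and there is no ∂_3, so H_2 = Z.

As a check, the Euler characteristic is 7 − 21 + 14 = 0, which agrees with 1 − 2 + 1 = 0.
(K is a triangulation of the torus T^2.)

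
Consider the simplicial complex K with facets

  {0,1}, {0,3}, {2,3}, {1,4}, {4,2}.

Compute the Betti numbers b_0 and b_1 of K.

Take the total order 0 < 1 < 2 < 3 < 4 on the vertex set. Then K (dimension 1) consists of the simplices:

  0-simplices (5): [0], [1], [2], [3], [4]
  1-simplices (5): [0,1], [0,3], [1,4], [2,3], [2,4]

giving chain groups C_0 ≅ Z^5, C_1 ≅ Z^5.

The boundary map ∂_1: C_1 → C_0 maps an edge to its endpoints' difference, ∂[p,q] = q − p. For instance
  ∂[0,1] = [1] − [0].
The 5×5 boundary matrix has rank 4 and Smith normal form diag(1,1,1,1).

Now H_k = ker ∂_k / im ∂_{k+1}, so:

  H_0: rank C_0 − rank ∂_1 = 5 − 4 = 1, and the invariant factors of ∂_1 are all 1, so H_0 ≅ Z.
  H_1: rank ker ∂_1 − rank ∂_2 = (5 − 4) − 0 = 1, and there is no ∂_2, so H_1 ≅ Z.

As a check, the Euler characteristic is 5 − 5 = 0, which agrees with 1 − 1 = 0.

Hence the Betti numbers are b_0 = 1, b_1 = 1.

b_0 = 1, b_1 = 1.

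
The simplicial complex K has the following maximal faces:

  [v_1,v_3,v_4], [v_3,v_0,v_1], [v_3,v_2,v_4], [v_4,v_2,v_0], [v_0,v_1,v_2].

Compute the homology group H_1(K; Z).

Order the vertices as v_0 < v_1 < v_2 < v_3 < v_4. Listing each simplex with vertices in this order, K has dimension 2 with simplices:

  0-simplices (5): [v_0], [v_1], [v_2], [v_3], [v_4]
  1-simplices (10): [v_0,v_1], [v_0,v_2], [v_0,v_3], [v_0,v_4], [v_1,v_2], [v_1,v_3], [v_1,v_4], [v_2,v_3], [v_2,v_4], [v_3,v_4]
  2-simplices (5): [v_0,v_1,v_2], [v_0,v_1,v_3], [v_0,v_2,v_4], [v_1,v_3,v_4], [v_2,v_3,v_4]

Hence C_0 ≅ Z^5, C_1 ≅ Z^10, C_2 ≅ Z^5.

The boundary map ∂_1: C_1 → C_0 sends each edge [p,q] (with p < q) to q − p. For instance
  ∂[v_0,v_3] = [v_3] − [v_0].
As a 5×10 matrix over Z this has rank 4, with invariant factors (1,1,1,1).

Boundary ∂_2: C_2 → C_1 sends each 2-simplex [p,q,r] to [q,r] − [p,r] + [p,q]. For instance
  ∂[v_1,v_3,v_4] = [v_3,v_4] − [v_1,v_4] + [v_1,v_3],
  ∂[v_2,v_3,v_4] = [v_3,v_4] − [v_2,v_4] + [v_2,v_3].
The resulting 10×5 matrix has rank 5, and its Smith normal form has invariant factors (1,1,1,1,1).

Reading off H_k = ker ∂_k / im ∂_{k+1}:

  H_1: rank ker ∂_1 − rank ∂_2 = (10 − 4) − 5 = 1, and the invariant factors of ∂_2 are all 1, so H_1 ≅ Z.

(K is a triangulation of the Möbius band.)

H_1 ≅ Z.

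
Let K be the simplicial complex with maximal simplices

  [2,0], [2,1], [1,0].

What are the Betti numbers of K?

K has 3 vertices, 3 edges.
rank ∂_0 = 0, rank ∂_1 = 2 ⇒ b_0 = 3 − 0 − 2 = 1; all invariant factors of ∂_1 are 1 so no torsion. So H_0 ≅ Z.
rank ∂_1 = 2, rank ∂_2 = 0 ⇒ b_1 = 3 − 2 − 0 = 1. So H_1 ≅ Z.

b_0 = 1, b_1 = 1.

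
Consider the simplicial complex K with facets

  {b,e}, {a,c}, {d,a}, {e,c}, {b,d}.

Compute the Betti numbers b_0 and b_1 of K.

b_0 = 1, b_1 = 1.

Take the total order a < b < c < d < e on the vertex set. Then K (dimension 1) consists of the simplices:

  0-simplices (5): a, b, c, d, e
  1-simplices (5): ac, ad, bd, be, ce

so the chain groups are C_0 ≅ Z^5, C_1 ≅ Z^5.

Boundary ∂_1: C_1 → C_0 is given by ∂[p,q] = [q] − [p].
As a 5×5 matrix over Z this has rank 4, with invariant factors (1,1,1,1).

Reading off H_k = ker ∂_k / im ∂_{k+1}:

  H_0: rank C_0 − rank ∂_1 = 5 − 4 = 1, and the invariant factors of ∂_1 are all 1, so H_0 ≅ Z.
  H_1: rank ker ∂_1 − rank ∂_2 = (5 − 4) − 0 = 1, and there is no ∂_2, so H_1 ≅ Z.

As a check, the Euler characteristic is 5 − 5 = 0, which agrees with 1 − 1 = 0.

Hence the Betti numbers are b_0 = 1, b_1 = 1.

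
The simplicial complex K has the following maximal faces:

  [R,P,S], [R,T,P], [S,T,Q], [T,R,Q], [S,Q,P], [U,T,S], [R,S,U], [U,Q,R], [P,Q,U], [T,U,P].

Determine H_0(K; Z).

Order the vertices as P < Q < R < S < T < U. Listing each simplex with vertices in this order, K has dimension 2 with simplices:

  0-simplices (6): P, Q, R, S, T, U
  1-simplices (15): PQ, PR, PS, PT, PU, QR, QS, QT, QU, RS, RT, RU, ST, SU, TU
  2-simplices (10): PQS, PQU, PRS, PRT, PTU, QRT, QRU, QST, RSU, STU

so the chain groups are C_0 ≅ Z^6, C_1 ≅ Z^15, C_2 ≅ Z^10.

The boundary map ∂_1: C_1 → C_0 maps an edge to its endpoints' difference, ∂[p,q] = q − p. For instance
  ∂QR = R − Q.
The 6×15 boundary matrix has rank 5 and Smith normal form diag(1,1,1,1,1).

∂_2: C_2 → C_1 acts by ∂[p,q,r] = [q,r] − [p,r] + [p,q]. For instance
  ∂QST = ST − QT + QS,
  ∂PRS = RS − PS + PR.
The 15×10 boundary matrix has rank 10 and Smith normal form diag(1,1,1,1,1,1,1,1,1,2).

Computing H_k = (kernel of ∂_k) / (image of ∂_{k+1}):

  H_0: rank C_0 − rank ∂_1 = 6 − 5 = 1, and the invariant factors of ∂_1 are all 1, so H_0 = Z.

H_0 = Z.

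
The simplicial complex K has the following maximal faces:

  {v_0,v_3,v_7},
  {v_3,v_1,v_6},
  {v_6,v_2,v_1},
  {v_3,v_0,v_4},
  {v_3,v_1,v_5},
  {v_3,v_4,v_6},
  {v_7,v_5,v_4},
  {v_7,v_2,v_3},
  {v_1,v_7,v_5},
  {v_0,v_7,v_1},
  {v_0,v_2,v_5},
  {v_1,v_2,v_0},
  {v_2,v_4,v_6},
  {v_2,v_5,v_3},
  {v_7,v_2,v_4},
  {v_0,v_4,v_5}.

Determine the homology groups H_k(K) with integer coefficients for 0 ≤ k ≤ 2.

H_0 ≅ Z,  H_1 ≅ Z^2,  H_2 ≅ Z.

Fix the vertex order v_0 < v_1 < v_2 < v_3 < v_4 < v_5 < v_6 < v_7 and write every simplex with vertices in increasing order. Then dim K = 2 and the simplices of K are:

  0-simplices (8): [v_0], [v_1], [v_2], [v_3], [v_4], [v_5], [v_6], [v_7]
  1-simplices (24): (24 of them)
  2-simplices (16): (16 of them)

Hence C_0 ≅ Z^8, C_1 ≅ Z^24, C_2 ≅ Z^16.

∂_1: C_1 → C_0 maps an edge to its endpoints' difference, ∂[p,q] = q − p. For instance
  ∂[v_1,v_7] = [v_7] − [v_1].
This gives a 8×24 integer matrix of rank 7; reducing to Smith normal form yields diagonal entries (1,1,1,1,1,1,1).

The boundary map ∂_2: C_2 → C_1 maps a triangle to the signed sum of its edges. For instance
  ∂[v_0,v_3,v_4] = [v_3,v_4] − [v_0,v_4] + [v_0,v_3],
  ∂[v_4,v_5,v_7] = [v_5,v_7] − [v_4,v_7] + [v_4,v_5].
The 24×16 boundary matrix has rank 15 and Smith normal form diag(1,1,1,1,1,1,1,1,1,1,1,1,1,1,1).

Computing H_k = (kernel of ∂_k) / (image of ∂_{k+1}):

  H_0: rank C_0 − rank ∂_1 = 8 − 7 = 1, and the invariant factors of ∂_1 are all 1, so H_0 = Z.
  H_1: rank ker ∂_1 − rank ∂_2 = (24 − 7) − 15 = 2, and the invariant factors of ∂_2 are all 1, so H_1 = Z^2.
  H_2: rank ker ∂_2 − rank ∂_3 = (16 − 15) − 0 = 1, and there is no ∂_3, so H_2 = Z.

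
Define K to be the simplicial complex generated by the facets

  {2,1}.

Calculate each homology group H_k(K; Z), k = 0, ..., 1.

H_0 = Z,  H_1 = 0.

We work with the vertex ordering 1 < 2. The simplices of K, each written with vertices in increasing order, are:

  0-simplices (2): [1], [2]
  1-simplices (1): [1,2]

so the chain groups are C_0 ≅ Z^2, C_1 ≅ Z^1.

The boundary map ∂_1: C_1 → C_0 maps an edge to its endpoints' difference, ∂[p,q] = q − p.
The 2×1 boundary matrix has rank 1 and Smith normal form diag(1).

From H_k ≅ ker(∂_k) / im(∂_{k+1}) we obtain:

  H_0: rank C_0 − rank ∂_1 = 2 − 1 = 1, and the invariant factors of ∂_1 are all 1, so H_0 ≅ Z.
  H_1: rank ker ∂_1 − rank ∂_2 = (1 − 1) − 0 = 0, and there is no ∂_2, so H_1 ≅ 0.

As a check, the Euler characteristic is 2 − 1 = 1, which agrees with 1 − 0 = 1.
(K is a triangulation of the 1-simplex.)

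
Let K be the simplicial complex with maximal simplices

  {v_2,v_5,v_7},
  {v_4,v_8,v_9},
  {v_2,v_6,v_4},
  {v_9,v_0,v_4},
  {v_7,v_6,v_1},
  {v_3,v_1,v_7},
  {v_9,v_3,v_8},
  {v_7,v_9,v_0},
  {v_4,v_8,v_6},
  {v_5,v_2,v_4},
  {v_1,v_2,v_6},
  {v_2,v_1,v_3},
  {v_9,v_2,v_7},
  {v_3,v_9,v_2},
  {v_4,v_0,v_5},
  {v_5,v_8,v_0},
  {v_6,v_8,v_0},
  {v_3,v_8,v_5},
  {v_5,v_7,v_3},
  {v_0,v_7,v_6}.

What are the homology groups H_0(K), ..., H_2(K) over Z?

Order the vertices as v_0 < v_1 < v_2 < v_3 < v_4 < v_5 < v_6 < v_7 < v_8 < v_9. Listing each simplex with vertices in this order, K has dimension 2 with simplices:

  0-simplices (10): [v_0], [v_1], [v_2], [v_3], [v_4], [v_5], [v_6], [v_7], [v_8], [v_9]
  1-simplices (30): (30 of them)
  2-simplices (20): (20 of them)

giving chain groups C_0 ≅ Z^10, C_1 ≅ Z^30, C_2 ≅ Z^20.

∂_1: C_1 → C_0 sends each edge [p,q] (with p < q) to q − p.
The 10×30 boundary matrix has rank 9 and Smith normal form diag(1,1,1,1,1,1,1,1,1).

The boundary map ∂_2: C_2 → C_1 acts by ∂[p,q,r] = [q,r] − [p,r] + [p,q]. For instance
  ∂[v_1,v_2,v_6] = [v_2,v_6] − [v_1,v_6] + [v_1,v_2],
  ∂[v_2,v_4,v_5] = [v_4,v_5] − [v_2,v_5] + [v_2,v_4].
This gives a 30×20 integer matrix of rank 20; reducing to Smith normal form yields diagonal entries (1,1,1,1,1,1,1,1,1,1,1,1,1,1,1,1,1,1,1,2).

Reading off H_k = ker ∂_k / im ∂_{k+1}:

  H_0: rank C_0 − rank ∂_1 = 10 − 9 = 1, and the invariant factors of ∂_1 are all 1, so H_0 ≅ Z.
  H_1: rank ker ∂_1 − rank ∂_2 = (30 − 9) − 20 = 1, and ∂_2 has invariant factor 2 > 1, so H_1 ≅ Z ⊕ Z/2Z.
  H_2: rank ker ∂_2 − rank ∂_3 = (20 − 20) − 0 = 0, and there is no ∂_3, so H_2 ≅ 0.

(K is a triangulation of the Klein bottle.)

H_0 = Z,  H_1 = Z ⊕ Z/2Z,  H_2 = 0.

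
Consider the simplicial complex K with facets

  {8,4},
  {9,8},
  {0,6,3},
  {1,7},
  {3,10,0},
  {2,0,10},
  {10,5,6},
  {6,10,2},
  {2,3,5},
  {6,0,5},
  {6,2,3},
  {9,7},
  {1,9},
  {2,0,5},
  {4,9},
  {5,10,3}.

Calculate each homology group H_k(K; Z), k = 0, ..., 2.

H_0 ≅ Z^2,  H_1 ≅ Z^2 ⊕ Z_2,  H_2 = 0.

Fix the vertex order 0 < 1 < 2 < 3 < 4 < 5 < 6 < 7 < 8 < 9 < 10 and write every simplex with vertices in increasing order. Then dim K = 2 and the simplices of K are:

  0-simplices (11): [0], [1], [2], [3], [4], [5], [6], [7], [8], [9], [10]
  1-simplices (21): [0,2], [0,3], [0,5], [0,6], [0,10], [1,7], [1,9], [2,3], [2,5], [2,6], [2,10], [3,5], [3,6], [3,10], [4,8], [4,9], [5,6], [5,10], [6,10], [7,9], [8,9]
  2-simplices (10): [0,2,5], [0,2,10], [0,3,6], [0,3,10], [0,5,6], [2,3,5], [2,3,6], [2,6,10], [3,5,10], [5,6,10]

so the chain groups are C_0 ≅ Z^11, C_1 ≅ Z^21, C_2 ≅ Z^10.

Boundary ∂_1: C_1 → C_0 maps an edge to its endpoints' difference, ∂[p,q] = q − p. For instance
  ∂[5,6] = [6] − [5].
As a 11×21 matrix over Z this has rank 9, with invariant factors (1,1,1,1,1,1,1,1,1).

∂_2: C_2 → C_1 acts by ∂[p,q,r] = [q,r] − [p,r] + [p,q]. For instance
  ∂[2,3,5] = [3,5] − [2,5] + [2,3],
  ∂[0,3,6] = [3,6] − [0,6] + [0,3].
The resulting 21×10 matrix has rank 10, and its Smith normal form has invariant factors (1,1,1,1,1,1,1,1,1,2).

Computing H_k = (kernel of ∂_k) / (image of ∂_{k+1}):

  H_0: rank C_0 − rank ∂_1 = 11 − 9 = 2, and the invariant factors of ∂_1 are all 1, so H_0 = Z^2.
  H_1: rank ker ∂_1 − rank ∂_2 = (21 − 9) − 10 = 2, and ∂_2 has invariant factor 2 > 1, so H_1 = Z^2 ⊕ Z_2.
  H_2: rank ker ∂_2 − rank ∂_3 = (10 − 10) − 0 = 0, and there is no ∂_3, so H_2 = 0.

(K is a triangulation of the disjoint union of the real projective plane RP^2 and a wedge of 2 circles.)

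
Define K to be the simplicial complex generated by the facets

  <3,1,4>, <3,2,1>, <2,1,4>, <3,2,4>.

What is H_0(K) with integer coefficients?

H_0 ≅ Z.

We work with the vertex ordering 1 < 2 < 3 < 4. The simplices of K, each written with vertices in increasing order, are:

  0-simplices (4): [1], [2], [3], [4]
  1-simplices (6): [1,2], [1,3], [1,4], [2,3], [2,4], [3,4]
  2-simplices (4): [1,2,3], [1,2,4], [1,3,4], [2,3,4]

Hence C_0 ≅ Z^4, C_1 ≅ Z^6, C_2 ≅ Z^4.

∂_1: C_1 → C_0 is given by ∂[p,q] = [q] − [p]. For instance
  ∂[1,3] = [3] − [1].
The resulting 4×6 matrix has rank 3, and its Smith normal form has invariant factors (1,1,1).

∂_2: C_2 → C_1 acts by ∂[p,q,r] = [q,r] − [p,r] + [p,q]. For instance
  ∂[1,2,4] = [2,4] − [1,4] + [1,2],
  ∂[1,3,4] = [3,4] − [1,4] + [1,3].
As a 6×4 matrix over Z this has rank 3, with invariant factors (1,1,1).

Reading off H_k = ker ∂_k / im ∂_{k+1}:

  H_0: rank C_0 − rank ∂_1 = 4 − 3 = 1, and the invariant factors of ∂_1 are all 1, so H_0 = Z.

(K is a triangulation of the 2-sphere S^2.)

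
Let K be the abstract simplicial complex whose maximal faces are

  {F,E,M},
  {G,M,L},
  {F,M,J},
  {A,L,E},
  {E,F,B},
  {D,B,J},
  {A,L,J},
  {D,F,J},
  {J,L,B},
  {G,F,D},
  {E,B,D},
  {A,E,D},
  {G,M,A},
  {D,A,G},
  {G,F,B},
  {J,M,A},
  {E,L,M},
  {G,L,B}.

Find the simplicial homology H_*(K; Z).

Order the vertices as A < B < D < E < F < G < J < L < M. Listing each simplex with vertices in this order, K has dimension 2 with simplices:

  0-simplices (9): A, B, D, E, F, G, J, L, M
  1-simplices (27): AD, AE, AG, AJ, AL, AM, BD, BE, BF, BG, BJ, BL, DE, DF, DG, DJ, EF, EL, EM, FG, FJ, FM, GL, GM, JL, JM, LM
  2-simplices (18): ADE, ADG, AEL, AGM, AJL, AJM, BDE, BDJ, BEF, BFG, BGL, BJL, DFG, DFJ, EFM, ELM, FJM, GLM

giving chain groups C_0 ≅ Z^9, C_1 ≅ Z^27, C_2 ≅ Z^18.

The boundary map ∂_1: C_1 → C_0 maps an edge to its endpoints' difference, ∂[p,q] = q − p. For instance
  ∂AL = L − A.
This gives a 9×27 integer matrix of rank 8; reducing to Smith normal form yields diagonal entries (1,1,1,1,1,1,1,1).

The boundary map ∂_2: C_2 → C_1 acts by ∂[p,q,r] = [q,r] − [p,r] + [p,q]. For instance
  ∂BGL = GL − BL + BG,
  ∂BJL = JL − BL + BJ.
The 27×18 boundary matrix has rank 18 and Smith normal form diag(1,1,1,1,1,1,1,1,1,1,1,1,1,1,1,1,1,2).

From H_k ≅ ker(∂_k) / im(∂_{k+1}) we obtain:

  H_0: rank C_0 − rank ∂_1 = 9 − 8 = 1, and the invariant factors of ∂_1 are all 1, so H_0 = Z.
  H_1: rank ker ∂_1 − rank ∂_2 = (27 − 8) − 18 = 1, and ∂_2 has invariant factor 2 > 1, so H_1 = Z ⊕ Z/2.
  H_2: rank ker ∂_2 − rank ∂_3 = (18 − 18) − 0 = 0, and there is no ∂_3, so H_2 = 0.

(K is a triangulation of the Klein bottle.)

H_0 = Z,  H_1 = Z ⊕ Z/2,  H_2 = 0.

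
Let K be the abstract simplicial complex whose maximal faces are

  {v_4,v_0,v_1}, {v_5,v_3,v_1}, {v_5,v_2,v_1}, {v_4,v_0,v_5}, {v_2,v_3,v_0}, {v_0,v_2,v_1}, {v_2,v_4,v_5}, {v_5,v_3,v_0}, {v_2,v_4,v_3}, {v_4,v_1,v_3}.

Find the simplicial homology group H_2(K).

We work with the vertex ordering v_0 < v_1 < v_2 < v_3 < v_4 < v_5. The simplices of K, each written with vertices in increasing order, are:

  0-simplices (6): [v_0], [v_1], [v_2], [v_3], [v_4], [v_5]
  1-simplices (15): (15 of them)
  2-simplices (10): [v_0,v_1,v_2], [v_0,v_1,v_4], [v_0,v_2,v_3], [v_0,v_3,v_5], [v_0,v_4,v_5], [v_1,v_2,v_5], [v_1,v_3,v_4], [v_1,v_3,v_5], [v_2,v_3,v_4], [v_2,v_4,v_5]

giving chain groups C_0 ≅ Z^6, C_1 ≅ Z^15, C_2 ≅ Z^10.

The boundary map ∂_1: C_1 → C_0 is given by ∂[p,q] = [q] − [p]. For instance
  ∂[v_2,v_3] = [v_3] − [v_2].
The 6×15 boundary matrix has rank 5 and Smith normal form diag(1,1,1,1,1).

Boundary ∂_2: C_2 → C_1 maps a triangle to the signed sum of its edges. For instance
  ∂[v_0,v_2,v_3] = [v_2,v_3] − [v_0,v_3] + [v_0,v_2],
  ∂[v_0,v_1,v_2] = [v_1,v_2] − [v_0,v_2] + [v_0,v_1].
The 15×10 boundary matrix has rank 10 and Smith normal form diag(1,1,1,1,1,1,1,1,1,2).

Reading off H_k = ker ∂_k / im ∂_{k+1}:

  H_2: rank ker ∂_2 − rank ∂_3 = (10 − 10) − 0 = 0, and there is no ∂_3, so H_2 = 0.

(K is a triangulation of the real projective plane RP^2.)

H_2 = 0.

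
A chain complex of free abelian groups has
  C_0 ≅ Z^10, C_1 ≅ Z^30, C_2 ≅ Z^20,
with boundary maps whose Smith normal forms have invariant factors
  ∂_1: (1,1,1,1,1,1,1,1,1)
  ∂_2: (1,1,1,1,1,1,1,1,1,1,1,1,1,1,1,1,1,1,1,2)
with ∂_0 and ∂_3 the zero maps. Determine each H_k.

H_0: b_0 = 10 − 0 − 9 = 1; torsion from ∂_1 factors > 1: none. So H_0 = Z.
H_1: b_1 = 30 − 9 − 20 = 1; torsion from ∂_2 factors > 1: [2]. So H_1 = Z ⊕ Z/2.
H_2: b_2 = 20 − 20 − 0 = 0; torsion from ∂_3 factors > 1: none. So H_2 = 0.

H_0 = Z,  H_1 = Z ⊕ Z/2,  H_2 = 0.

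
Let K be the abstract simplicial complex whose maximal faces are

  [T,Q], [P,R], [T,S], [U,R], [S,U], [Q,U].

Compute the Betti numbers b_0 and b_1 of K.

K has 6 vertices, 6 edges.
rank ∂_0 = 0, rank ∂_1 = 5 ⇒ b_0 = 6 − 0 − 5 = 1; all invariant factors of ∂_1 are 1 so no torsion. So H_0 = Z.
rank ∂_1 = 5, rank ∂_2 = 0 ⇒ b_1 = 6 − 5 − 0 = 1. So H_1 = Z.

b_0 = 1, b_1 = 1.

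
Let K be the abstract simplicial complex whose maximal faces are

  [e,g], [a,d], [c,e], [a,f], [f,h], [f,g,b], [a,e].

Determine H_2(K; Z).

H_2 = 0.

Fix the vertex order a < b < c < d < e < f < g < h and write every simplex with vertices in increasing order. Then dim K = 2 and the simplices of K are:

  0-simplices (8): a, b, c, d, e, f, g, h
  1-simplices (9): ad, ae, af, bf, bg, ce, eg, fg, fh
  2-simplices (1): bfg

giving chain groups C_0 ≅ Z^8, C_1 ≅ Z^9, C_2 ≅ Z^1.

Boundary ∂_1: C_1 → C_0 maps an edge to its endpoints' difference, ∂[p,q] = q − p.
The resulting 8×9 matrix has rank 7, and its Smith normal form has invariant factors (1,1,1,1,1,1,1).

∂_2: C_2 → C_1 maps a triangle to the signed sum of its edges. For instance
  ∂bfg = fg − bg + bf.
The 9×1 boundary matrix has rank 1 and Smith normal form diag(1).

Reading off H_k = ker ∂_k / im ∂_{k+1}:

  H_2: rank ker ∂_2 − rank ∂_3 = (1 − 1) − 0 = 0, and there is no ∂_3, so H_2 ≅ 0.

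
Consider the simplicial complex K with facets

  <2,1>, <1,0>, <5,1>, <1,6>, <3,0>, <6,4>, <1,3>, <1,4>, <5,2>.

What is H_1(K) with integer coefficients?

Fix the vertex order 0 < 1 < 2 < 3 < 4 < 5 < 6 and write every simplex with vertices in increasing order. Then dim K = 1 and the simplices of K are:

  0-simplices (7): [0], [1], [2], [3], [4], [5], [6]
  1-simplices (9): [0,1], [0,3], [1,2], [1,3], [1,4], [1,5], [1,6], [2,5], [4,6]

so the chain groups are C_0 ≅ Z^7, C_1 ≅ Z^9.

The boundary map ∂_1: C_1 → C_0 maps an edge to its endpoints' difference, ∂[p,q] = q − p. For instance
  ∂[1,3] = [3] − [1].
The 7×9 boundary matrix has rank 6 and Smith normal form diag(1,1,1,1,1,1).

Now H_k = ker ∂_k / im ∂_{k+1}, so:

  H_1: rank ker ∂_1 − rank ∂_2 = (9 − 6) − 0 = 3, and there is no ∂_2, so H_1 ≅ Z^3.

H_1 ≅ Z^3.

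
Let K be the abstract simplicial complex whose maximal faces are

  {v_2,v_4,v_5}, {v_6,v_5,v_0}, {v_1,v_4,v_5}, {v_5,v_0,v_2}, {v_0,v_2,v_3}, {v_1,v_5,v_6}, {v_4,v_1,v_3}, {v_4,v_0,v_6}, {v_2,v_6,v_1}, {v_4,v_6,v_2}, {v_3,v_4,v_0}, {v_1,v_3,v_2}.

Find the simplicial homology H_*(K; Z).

H_0 ≅ Z,  H_1 ≅ Z_2,  H_2 = 0.

K has 7 vertices, 18 edges, 12 triangles.
rank ∂_0 = 0, rank ∂_1 = 6 ⇒ b_0 = 7 − 0 − 6 = 1; all invariant factors of ∂_1 are 1 so no torsion. So H_0 = Z.
rank ∂_1 = 6, rank ∂_2 = 12 ⇒ b_1 = 18 − 6 − 12 = 0; ∂_2 has invariant factor(s) [2] giving torsion. So H_1 = Z_2.
rank ∂_2 = 12, rank ∂_3 = 0 ⇒ b_2 = 12 − 12 − 0 = 0. So H_2 = 0.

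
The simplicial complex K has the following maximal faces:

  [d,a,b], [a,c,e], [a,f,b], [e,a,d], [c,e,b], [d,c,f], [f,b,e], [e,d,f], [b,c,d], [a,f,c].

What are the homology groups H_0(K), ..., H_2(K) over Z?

Order the vertices as a < b < c < d < e < f. Listing each simplex with vertices in this order, K has dimension 2 with simplices:

  0-simplices (6): a, b, c, d, e, f
  1-simplices (15): ab, ac, ad, ae, af, bc, bd, be, bf, cd, ce, cf, de, df, ef
  2-simplices (10): abd, abf, ace, acf, ade, bcd, bce, bef, cdf, def

giving chain groups C_0 ≅ Z^6, C_1 ≅ Z^15, C_2 ≅ Z^10.

The boundary map ∂_1: C_1 → C_0 sends each edge [p,q] (with p < q) to q − p.
This gives a 6×15 integer matrix of rank 5; reducing to Smith normal form yields diagonal entries (1,1,1,1,1).

The boundary map ∂_2: C_2 → C_1 sends each 2-simplex [p,q,r] to [q,r] − [p,r] + [p,q]. For instance
  ∂bef = ef − bf + be,
  ∂bce = ce − be + bc.
As a 15×10 matrix over Z this has rank 10, with invariant factors (1,1,1,1,1,1,1,1,1,2).

Now H_k = ker ∂_k / im ∂_{k+1}, so:

  H_0: rank C_0 − rank ∂_1 = 6 − 5 = 1, and the invariant factors of ∂_1 are all 1, so H_0 ≅ Z.
  H_1: rank ker ∂_1 − rank ∂_2 = (15 − 5) − 10 = 0, and ∂_2 has invariant factor 2 > 1, so H_1 ≅ Z/2.
  H_2: rank ker ∂_2 − rank ∂_3 = (10 − 10) − 0 = 0, and there is no ∂_3, so H_2 ≅ 0.

H_0 ≅ Z,  H_1 ≅ Z/2,  H_2 = 0.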